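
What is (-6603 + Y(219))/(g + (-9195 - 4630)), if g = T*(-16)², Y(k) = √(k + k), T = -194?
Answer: 2201/21163 - √438/63489 ≈ 0.10367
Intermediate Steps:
Y(k) = √2*√k (Y(k) = √(2*k) = √2*√k)
g = -49664 (g = -194*(-16)² = -194*256 = -49664)
(-6603 + Y(219))/(g + (-9195 - 4630)) = (-6603 + √2*√219)/(-49664 + (-9195 - 4630)) = (-6603 + √438)/(-49664 - 13825) = (-6603 + √438)/(-63489) = (-6603 + √438)*(-1/63489) = 2201/21163 - √438/63489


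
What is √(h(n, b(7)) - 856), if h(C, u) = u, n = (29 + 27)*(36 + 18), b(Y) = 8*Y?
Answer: 20*I*√2 ≈ 28.284*I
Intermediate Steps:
n = 3024 (n = 56*54 = 3024)
√(h(n, b(7)) - 856) = √(8*7 - 856) = √(56 - 856) = √(-800) = 20*I*√2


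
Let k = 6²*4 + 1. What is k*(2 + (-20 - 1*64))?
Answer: -11890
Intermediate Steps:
k = 145 (k = 36*4 + 1 = 144 + 1 = 145)
k*(2 + (-20 - 1*64)) = 145*(2 + (-20 - 1*64)) = 145*(2 + (-20 - 64)) = 145*(2 - 84) = 145*(-82) = -11890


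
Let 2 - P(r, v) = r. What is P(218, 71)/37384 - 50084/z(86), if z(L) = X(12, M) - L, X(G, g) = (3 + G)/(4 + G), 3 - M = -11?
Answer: 3744643765/6359953 ≈ 588.79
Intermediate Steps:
M = 14 (M = 3 - 1*(-11) = 3 + 11 = 14)
P(r, v) = 2 - r
X(G, g) = (3 + G)/(4 + G)
z(L) = 15/16 - L (z(L) = (3 + 12)/(4 + 12) - L = 15/16 - L)
P(218, 71)/37384 - 50084/z(86) = (2 - 1*218)/37384 - 50084/(15/16 - 1*86) = (2 - 218)*(1/37384) - 50084/(15/16 - 86) = -216*1/37384 - 50084/(-1361/16) = -27/4673 - 50084*(-16/1361) = -27/4673 + 801344/1361 = 3744643765/6359953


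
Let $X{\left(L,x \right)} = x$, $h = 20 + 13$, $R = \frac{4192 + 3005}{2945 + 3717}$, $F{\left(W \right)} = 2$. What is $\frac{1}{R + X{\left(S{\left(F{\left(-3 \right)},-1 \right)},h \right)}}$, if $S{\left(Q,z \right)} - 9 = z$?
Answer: $\frac{6662}{227043} \approx 0.029342$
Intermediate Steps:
$S{\left(Q,z \right)} = 9 + z$
$R = \frac{7197}{6662} \approx 1.0803$
$h = 33$
$\frac{1}{R + X{\left(S{\left(F{\left(-3 \right)},-1 \right)},h \right)}} = \frac{1}{\frac{7197}{6662} + 33} = \frac{1}{\frac{227043}{6662}} = \frac{6662}{227043}$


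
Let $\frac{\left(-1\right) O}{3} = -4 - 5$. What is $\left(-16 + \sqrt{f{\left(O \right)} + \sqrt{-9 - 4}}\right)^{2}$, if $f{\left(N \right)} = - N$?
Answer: $\left(16 - \sqrt{-27 + i \sqrt{13}}\right)^{2} \approx 217.92 - 163.04 i$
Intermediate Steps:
$O = 27$ ($O = - 3 \left(-4 - 5\right) = \left(-3\right) \left(-9\right) = 27$)
$\left(-16 + \sqrt{f{\left(O \right)} + \sqrt{-9 - 4}}\right)^{2} = \left(-16 + \sqrt{\left(-1\right) 27 + \sqrt{-9 - 4}}\right)^{2} = \left(-16 + \sqrt{-27 + \sqrt{-13}}\right)^{2} = \left(-16 + \sqrt{-27 + i \sqrt{13}}\right)^{2}$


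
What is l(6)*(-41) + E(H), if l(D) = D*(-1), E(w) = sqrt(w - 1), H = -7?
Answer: 246 + 2*I*sqrt(2) ≈ 246.0 + 2.8284*I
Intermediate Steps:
E(w) = sqrt(-1 + w)
l(D) = -D
l(6)*(-41) + E(H) = -1*6*(-41) + sqrt(-1 - 7) = -6*(-41) + sqrt(-8) = 246 + 2*I*sqrt(2)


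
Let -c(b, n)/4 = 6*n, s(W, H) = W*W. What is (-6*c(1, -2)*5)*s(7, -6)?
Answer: -70560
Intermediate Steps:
s(W, H) = W²
c(b, n) = -24*n
(-6*c(1, -2)*5)*s(7, -6) = (-(-144)*(-2)*5)*7² = (-6*48*5)*49 = -288*5*49 = -1440*49 = -70560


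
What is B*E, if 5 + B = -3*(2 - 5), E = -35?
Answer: -140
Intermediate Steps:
B = 4 (B = -5 - 3*(2 - 5) = -5 - 3*(-3) = -5 + 9 = 4)
B*E = 4*(-35) = -140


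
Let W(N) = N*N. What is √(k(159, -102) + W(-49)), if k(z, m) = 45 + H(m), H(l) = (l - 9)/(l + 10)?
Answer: √5178289/46 ≈ 49.469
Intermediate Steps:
W(N) = N²
H(l) = (-9 + l)/(10 + l)
k(z, m) = 45 + (-9 + m)/(10 + m)
√(k(159, -102) + W(-49)) = √((441 + 46*(-102))/(10 - 102) + (-49)²) = √((441 - 4692)/(-92) + 2401) = √(-1/92*(-4251) + 2401) = √(4251/92 + 2401) = √(225143/92) = √5178289/46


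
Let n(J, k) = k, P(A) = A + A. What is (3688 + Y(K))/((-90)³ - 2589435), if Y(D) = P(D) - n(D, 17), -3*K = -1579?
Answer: -14171/9955305 ≈ -0.0014235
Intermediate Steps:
K = 1579/3 (K = -⅓*(-1579) = 1579/3 ≈ 526.33)
P(A) = 2*A
Y(D) = -17 + 2*D (Y(D) = 2*D - 1*17 = 2*D - 17 = -17 + 2*D)
(3688 + Y(K))/((-90)³ - 2589435) = (3688 + (-17 + 2*(1579/3)))/((-90)³ - 2589435) = (3688 + (-17 + 3158/3))/(-729000 - 2589435) = (3688 + 3107/3)/(-3318435) = (14171/3)*(-1/3318435) = -14171/9955305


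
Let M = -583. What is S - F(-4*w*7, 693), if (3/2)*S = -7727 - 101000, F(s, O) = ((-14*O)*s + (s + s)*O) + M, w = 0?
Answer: -215705/3 ≈ -71902.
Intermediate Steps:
F(s, O) = -583 - 12*O*s (F(s, O) = ((-14*O)*s + (s + s)*O) - 583 = (-14*O*s + (2*s)*O) - 583 = (-14*O*s + 2*O*s) - 583 = -12*O*s - 583 = -583 - 12*O*s)
S = -217454/3 (S = 2*(-7727 - 101000)/3 = (⅔)*(-108727) = -217454/3 ≈ -72485.)
S - F(-4*w*7, 693) = -217454/3 - (-583 - 12*693*-4*0*7) = -217454/3 - (-583 - 12*693*0*7) = -217454/3 - (-583 - 12*693*0) = -217454/3 - (-583 + 0) = -217454/3 - 1*(-583) = -217454/3 + 583 = -215705/3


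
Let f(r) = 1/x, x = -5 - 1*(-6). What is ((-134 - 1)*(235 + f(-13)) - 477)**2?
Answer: 1045681569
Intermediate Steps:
x = 1 (x = -5 + 6 = 1)
f(r) = 1 (f(r) = 1/1 = 1)
((-134 - 1)*(235 + f(-13)) - 477)**2 = ((-134 - 1)*(235 + 1) - 477)**2 = (-135*236 - 477)**2 = (-31860 - 477)**2 = (-32337)**2 = 1045681569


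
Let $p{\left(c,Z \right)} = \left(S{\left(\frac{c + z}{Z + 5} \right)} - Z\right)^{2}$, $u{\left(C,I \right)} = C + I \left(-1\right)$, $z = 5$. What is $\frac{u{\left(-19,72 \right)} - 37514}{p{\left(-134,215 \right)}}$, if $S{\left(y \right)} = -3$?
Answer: $- \frac{345}{436} \approx -0.79128$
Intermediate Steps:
$u{\left(C,I \right)} = C - I$
$p{\left(c,Z \right)} = \left(-3 - Z\right)^{2}$
$\frac{u{\left(-19,72 \right)} - 37514}{p{\left(-134,215 \right)}} = \frac{\left(-19 - 72\right) - 37514}{\left(3 + 215\right)^{2}} = \frac{\left(-19 - 72\right) - 37514}{218^{2}} = \frac{-91 - 37514}{47524} = \left(-37605\right) \frac{1}{47524} = - \frac{345}{436}$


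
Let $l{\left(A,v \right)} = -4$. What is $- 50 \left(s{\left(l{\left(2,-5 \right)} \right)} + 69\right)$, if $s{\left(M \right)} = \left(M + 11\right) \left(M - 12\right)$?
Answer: $2150$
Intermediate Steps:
$s{\left(M \right)} = \left(-12 + M\right) \left(11 + M\right)$ ($s{\left(M \right)} = \left(11 + M\right) \left(-12 + M\right) = \left(-12 + M\right) \left(11 + M\right)$)
$- 50 \left(s{\left(l{\left(2,-5 \right)} \right)} + 69\right) = - 50 \left(\left(-132 + \left(-4\right)^{2} - -4\right) + 69\right) = - 50 \left(\left(-132 + 16 + 4\right) + 69\right) = - 50 \left(-112 + 69\right) = \left(-50\right) \left(-43\right) = 2150$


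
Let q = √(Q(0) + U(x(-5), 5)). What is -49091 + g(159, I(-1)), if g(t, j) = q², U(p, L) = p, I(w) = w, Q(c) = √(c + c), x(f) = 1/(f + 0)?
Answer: -245456/5 ≈ -49091.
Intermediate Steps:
x(f) = 1/f
Q(c) = √2*√c (Q(c) = √(2*c) = √2*√c)
q = I*√5/5 (q = √(√2*√0 + 1/(-5)) = √(√2*0 - ⅕) = √(0 - ⅕) = √(-⅕) = I*√5/5 ≈ 0.44721*I)
g(t, j) = -⅕ (g(t, j) = (I*√5/5)² = -⅕)
-49091 + g(159, I(-1)) = -49091 - ⅕ = -245456/5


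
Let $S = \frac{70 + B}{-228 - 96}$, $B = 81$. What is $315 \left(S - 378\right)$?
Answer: $- \frac{4291805}{36} \approx -1.1922 \cdot 10^{5}$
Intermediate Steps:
$S = - \frac{151}{324}$ ($S = \frac{70 + 81}{-228 - 96} = \frac{151}{-324} = 151 \left(- \frac{1}{324}\right) = - \frac{151}{324} \approx -0.46605$)
$315 \left(S - 378\right) = 315 \left(- \frac{151}{324} - 378\right) = 315 \left(- \frac{122623}{324}\right) = - \frac{4291805}{36}$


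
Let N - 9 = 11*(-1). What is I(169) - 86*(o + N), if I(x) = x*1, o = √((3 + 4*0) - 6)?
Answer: 341 - 86*I*√3 ≈ 341.0 - 148.96*I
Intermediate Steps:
o = I*√3 (o = √((3 + 0) - 6) = √(3 - 6) = √(-3) = I*√3 ≈ 1.732*I)
N = -2 (N = 9 + 11*(-1) = 9 - 11 = -2)
I(x) = x
I(169) - 86*(o + N) = 169 - 86*(I*√3 - 2) = 169 - 86*(-2 + I*√3) = 169 - (-172 + 86*I*√3) = 169 + (172 - 86*I*√3) = 341 - 86*I*√3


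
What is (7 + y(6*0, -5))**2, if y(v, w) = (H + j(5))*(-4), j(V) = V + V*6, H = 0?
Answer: 17689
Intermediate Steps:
j(V) = 7*V (j(V) = V + 6*V = 7*V)
y(v, w) = -140 (y(v, w) = (0 + 7*5)*(-4) = (0 + 35)*(-4) = 35*(-4) = -140)
(7 + y(6*0, -5))**2 = (7 - 140)**2 = (-133)**2 = 17689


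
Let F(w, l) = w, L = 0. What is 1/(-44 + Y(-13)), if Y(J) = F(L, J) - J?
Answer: -1/31 ≈ -0.032258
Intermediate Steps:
Y(J) = -J (Y(J) = 0 - J = -J)
1/(-44 + Y(-13)) = 1/(-44 - 1*(-13)) = 1/(-44 + 13) = 1/(-31) = -1/31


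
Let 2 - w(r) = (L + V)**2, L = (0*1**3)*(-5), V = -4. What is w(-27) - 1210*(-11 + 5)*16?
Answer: 116146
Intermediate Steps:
L = 0 (L = (0*1)*(-5) = 0*(-5) = 0)
w(r) = -14 (w(r) = 2 - (0 - 4)**2 = 2 - 1*(-4)**2 = 2 - 1*16 = 2 - 16 = -14)
w(-27) - 1210*(-11 + 5)*16 = -14 - 1210*(-11 + 5)*16 = -14 - (-7260)*16 = -14 - 1210*(-96) = -14 + 116160 = 116146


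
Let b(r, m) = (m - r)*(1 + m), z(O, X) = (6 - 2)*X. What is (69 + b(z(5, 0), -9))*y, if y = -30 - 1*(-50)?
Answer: 2820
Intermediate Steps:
y = 20 (y = -30 + 50 = 20)
z(O, X) = 4*X
b(r, m) = (1 + m)*(m - r)
(69 + b(z(5, 0), -9))*y = (69 + (-9 + (-9)² - 4*0 - 1*(-9)*4*0))*20 = (69 + (-9 + 81 - 1*0 - 1*(-9)*0))*20 = (69 + (-9 + 81 + 0 + 0))*20 = (69 + 72)*20 = 141*20 = 2820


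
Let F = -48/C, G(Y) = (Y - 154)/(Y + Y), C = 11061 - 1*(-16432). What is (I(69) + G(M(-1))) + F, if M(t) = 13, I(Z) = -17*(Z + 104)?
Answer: -2106157499/714818 ≈ -2946.4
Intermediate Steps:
I(Z) = -1768 - 17*Z (I(Z) = -17*(104 + Z) = -1768 - 17*Z)
C = 27493 (C = 11061 + 16432 = 27493)
G(Y) = (-154 + Y)/(2*Y) (G(Y) = (-154 + Y)/((2*Y)) = (-154 + Y)*(1/(2*Y)) = (-154 + Y)/(2*Y))
F = -48/27493 ≈ -0.0017459
(I(69) + G(M(-1))) + F = ((-1768 - 17*69) + (1/2)*(-154 + 13)/13) - 48/27493 = ((-1768 - 1173) + (1/2)*(1/13)*(-141)) - 48/27493 = (-2941 - 141/26) - 48/27493 = -76607/26 - 48/27493 = -2106157499/714818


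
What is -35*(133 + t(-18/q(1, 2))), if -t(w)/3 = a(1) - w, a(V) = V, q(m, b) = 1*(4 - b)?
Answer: -3605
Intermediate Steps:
q(m, b) = 4 - b
t(w) = -3 + 3*w (t(w) = -3*(1 - w) = -3 + 3*w)
-35*(133 + t(-18/q(1, 2))) = -35*(133 + (-3 + 3*(-18/(4 - 1*2)))) = -35*(133 + (-3 + 3*(-18/(4 - 2)))) = -35*(133 + (-3 + 3*(-18/2))) = -35*(133 + (-3 + 3*(-18*1/2))) = -35*(133 + (-3 + 3*(-9))) = -35*(133 + (-3 - 27)) = -35*(133 - 30) = -35*103 = -3605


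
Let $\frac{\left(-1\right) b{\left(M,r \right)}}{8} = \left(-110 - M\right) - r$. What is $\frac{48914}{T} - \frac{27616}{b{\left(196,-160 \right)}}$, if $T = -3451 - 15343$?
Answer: $- \frac{18004583}{685981} \approx -26.246$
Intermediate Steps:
$T = -18794$
$b{\left(M,r \right)} = 880 + 8 M + 8 r$ ($b{\left(M,r \right)} = - 8 \left(\left(-110 - M\right) - r\right) = - 8 \left(-110 - M - r\right) = 880 + 8 M + 8 r$)
$\frac{48914}{T} - \frac{27616}{b{\left(196,-160 \right)}} = \frac{48914}{-18794} - \frac{27616}{880 + 8 \cdot 196 + 8 \left(-160\right)} = 48914 \left(- \frac{1}{18794}\right) - \frac{27616}{880 + 1568 - 1280} = - \frac{24457}{9397} - \frac{27616}{1168} = - \frac{24457}{9397} - \frac{1726}{73} = - \frac{18004583}{685981}$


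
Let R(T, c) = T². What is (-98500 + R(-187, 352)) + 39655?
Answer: -23876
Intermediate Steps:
(-98500 + R(-187, 352)) + 39655 = (-98500 + (-187)²) + 39655 = (-98500 + 34969) + 39655 = -63531 + 39655 = -23876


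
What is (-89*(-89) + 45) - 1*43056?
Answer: -35090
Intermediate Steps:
(-89*(-89) + 45) - 1*43056 = (7921 + 45) - 43056 = 7966 - 43056 = -35090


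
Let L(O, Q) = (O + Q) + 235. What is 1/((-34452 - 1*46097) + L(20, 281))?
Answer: -1/80013 ≈ -1.2498e-5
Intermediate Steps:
L(O, Q) = 235 + O + Q
1/((-34452 - 1*46097) + L(20, 281)) = 1/((-34452 - 1*46097) + (235 + 20 + 281)) = 1/((-34452 - 46097) + 536) = 1/(-80549 + 536) = 1/(-80013) = -1/80013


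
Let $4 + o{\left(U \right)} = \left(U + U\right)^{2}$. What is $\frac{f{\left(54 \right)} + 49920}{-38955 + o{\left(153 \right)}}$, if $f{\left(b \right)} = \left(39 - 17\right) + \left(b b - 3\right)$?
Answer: $\frac{52855}{54677} \approx 0.96668$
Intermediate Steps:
$o{\left(U \right)} = -4 + 4 U^{2}$ ($o{\left(U \right)} = -4 + \left(U + U\right)^{2} = -4 + \left(2 U\right)^{2} = -4 + 4 U^{2}$)
$f{\left(b \right)} = 19 + b^{2}$ ($f{\left(b \right)} = 22 + \left(b^{2} - 3\right) = 22 + \left(-3 + b^{2}\right) = 19 + b^{2}$)
$\frac{f{\left(54 \right)} + 49920}{-38955 + o{\left(153 \right)}} = \frac{\left(19 + 54^{2}\right) + 49920}{-38955 - \left(4 - 4 \cdot 153^{2}\right)} = \frac{\left(19 + 2916\right) + 49920}{-38955 + \left(-4 + 4 \cdot 23409\right)} = \frac{2935 + 49920}{-38955 + \left(-4 + 93636\right)} = \frac{52855}{-38955 + 93632} = \frac{52855}{54677}$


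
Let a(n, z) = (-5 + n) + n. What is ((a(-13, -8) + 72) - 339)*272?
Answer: -81056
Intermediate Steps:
a(n, z) = -5 + 2*n
((a(-13, -8) + 72) - 339)*272 = (((-5 + 2*(-13)) + 72) - 339)*272 = (((-5 - 26) + 72) - 339)*272 = ((-31 + 72) - 339)*272 = (41 - 339)*272 = -298*272 = -81056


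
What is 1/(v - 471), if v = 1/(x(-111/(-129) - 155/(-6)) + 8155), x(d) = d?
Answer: -2110877/994222809 ≈ -0.0021231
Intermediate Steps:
v = 258/2110877 (v = 1/((-111/(-129) - 155/(-6)) + 8155) = 1/((-111*(-1/129) - 155*(-1/6)) + 8155) = 1/((37/43 + 155/6) + 8155) = 1/(6887/258 + 8155) = 1/(2110877/258) = 258/2110877 ≈ 0.00012222)
1/(v - 471) = 1/(258/2110877 - 471) = 1/(-994222809/2110877) = -2110877/994222809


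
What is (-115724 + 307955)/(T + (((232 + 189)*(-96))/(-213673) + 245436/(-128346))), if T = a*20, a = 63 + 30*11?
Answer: 878626222338033/35917662094898 ≈ 24.462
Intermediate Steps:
a = 393 (a = 63 + 330 = 393)
T = 7860 (T = 393*20 = 7860)
(-115724 + 307955)/(T + (((232 + 189)*(-96))/(-213673) + 245436/(-128346))) = (-115724 + 307955)/(7860 + (((232 + 189)*(-96))/(-213673) + 245436/(-128346))) = 192231/(7860 + ((421*(-96))*(-1/213673) + 245436*(-1/128346))) = 192231/(7860 + (-40416*(-1/213673) - 40906/21391)) = 192231/(7860 + (40416/213673 - 40906/21391)) = 192231/(7860 - 7875969082/4570679143) = 192231/(35917662094898/4570679143) = 192231*(4570679143/35917662094898) = 878626222338033/35917662094898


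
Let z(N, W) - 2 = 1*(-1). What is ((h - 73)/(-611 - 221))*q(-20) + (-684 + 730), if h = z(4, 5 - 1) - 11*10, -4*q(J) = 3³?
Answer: 5699/128 ≈ 44.523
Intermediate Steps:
q(J) = -27/4 (q(J) = -¼*3³ = -¼*27 = -27/4)
z(N, W) = 1 (z(N, W) = 2 + 1*(-1) = 2 - 1 = 1)
h = -109 (h = 1 - 11*10 = 1 - 110 = -109)
((h - 73)/(-611 - 221))*q(-20) + (-684 + 730) = ((-109 - 73)/(-611 - 221))*(-27/4) + (-684 + 730) = -182/(-832)*(-27/4) + 46 = -182*(-1/832)*(-27/4) + 46 = (7/32)*(-27/4) + 46 = -189/128 + 46 = 5699/128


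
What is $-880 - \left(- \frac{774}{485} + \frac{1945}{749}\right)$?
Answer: $- \frac{320036799}{363265} \approx -881.0$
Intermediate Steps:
$-880 - \left(- \frac{774}{485} + \frac{1945}{749}\right) = -880 - \frac{363599}{363265} = - \frac{320036799}{363265}$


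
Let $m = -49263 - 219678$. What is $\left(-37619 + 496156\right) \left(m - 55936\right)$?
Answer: $-148968124949$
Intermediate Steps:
$m = -268941$
$\left(-37619 + 496156\right) \left(m - 55936\right) = \left(-37619 + 496156\right) \left(-268941 - 55936\right) = 458537 \left(-324877\right) = -148968124949$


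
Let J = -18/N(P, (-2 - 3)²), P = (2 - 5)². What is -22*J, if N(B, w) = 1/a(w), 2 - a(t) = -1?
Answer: 1188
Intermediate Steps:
P = 9 (P = (-3)² = 9)
a(t) = 3 (a(t) = 2 - 1*(-1) = 2 + 1 = 3)
N(B, w) = ⅓ (N(B, w) = 1/3 = ⅓)
J = -54 (J = -18/⅓ = -18*3 = -54)
-22*J = -22*(-54) = 1188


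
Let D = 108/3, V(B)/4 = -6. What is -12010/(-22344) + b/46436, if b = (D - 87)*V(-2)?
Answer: 3848983/6826092 ≈ 0.56386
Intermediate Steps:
V(B) = -24 (V(B) = 4*(-6) = -24)
D = 36 (D = 108*(⅓) = 36)
b = 1224 (b = (36 - 87)*(-24) = -51*(-24) = 1224)
-12010/(-22344) + b/46436 = -12010/(-22344) + 1224/46436 = -12010*(-1/22344) + 1224*(1/46436) = 6005/11172 + 306/11609 = 3848983/6826092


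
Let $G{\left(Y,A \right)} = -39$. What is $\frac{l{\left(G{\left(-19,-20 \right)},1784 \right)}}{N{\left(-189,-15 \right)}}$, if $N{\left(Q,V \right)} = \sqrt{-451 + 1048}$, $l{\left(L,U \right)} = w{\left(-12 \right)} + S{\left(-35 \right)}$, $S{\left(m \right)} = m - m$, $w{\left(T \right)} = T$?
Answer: $- \frac{4 \sqrt{597}}{199} \approx -0.49113$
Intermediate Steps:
$S{\left(m \right)} = 0$
$l{\left(L,U \right)} = -12$ ($l{\left(L,U \right)} = -12 + 0 = -12$)
$N{\left(Q,V \right)} = \sqrt{597}$
$\frac{l{\left(G{\left(-19,-20 \right)},1784 \right)}}{N{\left(-189,-15 \right)}} = - \frac{12}{\sqrt{597}} = - 12 \frac{\sqrt{597}}{597} = - \frac{4 \sqrt{597}}{199}$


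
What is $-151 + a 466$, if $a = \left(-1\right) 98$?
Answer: $-45819$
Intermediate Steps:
$a = -98$
$-151 + a 466 = -151 - 45668 = -45819$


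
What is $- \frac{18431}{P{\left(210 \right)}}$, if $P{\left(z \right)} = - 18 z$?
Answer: $\frac{2633}{540} \approx 4.8759$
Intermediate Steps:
$- \frac{18431}{P{\left(210 \right)}} = - \frac{18431}{\left(-18\right) 210} = - \frac{18431}{-3780} = \left(-18431\right) \left(- \frac{1}{3780}\right) = \frac{2633}{540}$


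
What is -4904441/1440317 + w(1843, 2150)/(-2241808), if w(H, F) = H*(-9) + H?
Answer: -1371697379435/403614271642 ≈ -3.3985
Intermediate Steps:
w(H, F) = -8*H (w(H, F) = -9*H + H = -8*H)
-4904441/1440317 + w(1843, 2150)/(-2241808) = -4904441/1440317 - 8*1843/(-2241808) = -4904441*1/1440317 - 14744*(-1/2241808) = -4904441/1440317 + 1843/280226 = -1371697379435/403614271642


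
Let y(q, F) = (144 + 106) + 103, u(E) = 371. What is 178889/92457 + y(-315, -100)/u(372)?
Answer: 99005140/34301547 ≈ 2.8863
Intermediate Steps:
y(q, F) = 353 (y(q, F) = 250 + 103 = 353)
178889/92457 + y(-315, -100)/u(372) = 178889/92457 + 353/371 = 99005140/34301547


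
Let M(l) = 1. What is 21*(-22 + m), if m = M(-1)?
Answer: -441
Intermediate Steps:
m = 1
21*(-22 + m) = 21*(-22 + 1) = 21*(-21) = -441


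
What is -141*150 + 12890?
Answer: -8260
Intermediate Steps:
-141*150 + 12890 = -21150 + 12890 = -8260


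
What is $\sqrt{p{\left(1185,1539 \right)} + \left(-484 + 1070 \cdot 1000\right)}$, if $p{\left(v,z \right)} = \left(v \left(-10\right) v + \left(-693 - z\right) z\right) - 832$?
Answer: $i \sqrt{16408614} \approx 4050.8 i$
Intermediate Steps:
$p{\left(v,z \right)} = -832 - 10 v^{2} + z \left(-693 - z\right)$ ($p{\left(v,z \right)} = \left(- 10 v v + z \left(-693 - z\right)\right) - 832 = \left(- 10 v^{2} + z \left(-693 - z\right)\right) - 832 = -832 - 10 v^{2} + z \left(-693 - z\right)$)
$\sqrt{p{\left(1185,1539 \right)} + \left(-484 + 1070 \cdot 1000\right)} = \sqrt{\left(-832 - 1539^{2} - 1066527 - 10 \cdot 1185^{2}\right) + \left(-484 + 1070 \cdot 1000\right)} = \sqrt{\left(-832 - 2368521 - 1066527 - 14042250\right) + \left(-484 + 1070000\right)} = \sqrt{\left(-832 - 2368521 - 1066527 - 14042250\right) + 1069516} = \sqrt{-17478130 + 1069516} = \sqrt{-16408614} = i \sqrt{16408614}$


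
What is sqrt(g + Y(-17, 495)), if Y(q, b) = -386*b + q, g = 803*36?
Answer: I*sqrt(162179) ≈ 402.71*I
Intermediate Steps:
g = 28908
Y(q, b) = q - 386*b
sqrt(g + Y(-17, 495)) = sqrt(28908 + (-17 - 386*495)) = sqrt(28908 + (-17 - 191070)) = sqrt(28908 - 191087) = sqrt(-162179) = I*sqrt(162179)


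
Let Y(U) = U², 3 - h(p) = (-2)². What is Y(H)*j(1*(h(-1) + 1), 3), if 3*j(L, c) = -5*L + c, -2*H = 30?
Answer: 225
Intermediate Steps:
H = -15 (H = -½*30 = -15)
h(p) = -1 (h(p) = 3 - 1*(-2)² = 3 - 1*4 = 3 - 4 = -1)
j(L, c) = -5*L/3 + c/3 (j(L, c) = (-5*L + c)/3 = (c - 5*L)/3 = -5*L/3 + c/3)
Y(H)*j(1*(h(-1) + 1), 3) = (-15)²*(-5*(-1 + 1)/3 + (⅓)*3) = 225*(-5*0/3 + 1) = 225*(-5/3*0 + 1) = 225*(0 + 1) = 225*1 = 225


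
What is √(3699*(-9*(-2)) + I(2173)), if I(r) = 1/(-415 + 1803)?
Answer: √32068288499/694 ≈ 258.03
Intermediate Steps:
I(r) = 1/1388
√(3699*(-9*(-2)) + I(2173)) = √(3699*(-9*(-2)) + 1/1388) = √(3699*18 + 1/1388) = √(66582 + 1/1388) = √(92415817/1388) = √32068288499/694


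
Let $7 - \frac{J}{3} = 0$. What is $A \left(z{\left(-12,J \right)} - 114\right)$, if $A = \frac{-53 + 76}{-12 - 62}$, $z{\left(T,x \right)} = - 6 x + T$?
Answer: $\frac{2898}{37} \approx 78.324$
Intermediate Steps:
$J = 21$ ($J = 21 - 0 = 21 + 0 = 21$)
$z{\left(T,x \right)} = T - 6 x$
$A = - \frac{23}{74}$ ($A = \frac{23}{-74} = 23 \left(- \frac{1}{74}\right) = - \frac{23}{74} \approx -0.31081$)
$A \left(z{\left(-12,J \right)} - 114\right) = - \frac{23 \left(\left(-12 - 126\right) - 114\right)}{74} = - \frac{23 \left(-138 - 114\right)}{74} = \left(- \frac{23}{74}\right) \left(-252\right) = \frac{2898}{37}$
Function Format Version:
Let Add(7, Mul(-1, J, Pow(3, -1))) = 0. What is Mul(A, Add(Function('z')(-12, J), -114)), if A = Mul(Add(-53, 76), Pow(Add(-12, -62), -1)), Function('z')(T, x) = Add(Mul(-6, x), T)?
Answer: Rational(2898, 37) ≈ 78.324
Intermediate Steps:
J = 21 (J = Add(21, Mul(-3, 0)) = Add(21, 0) = 21)
Function('z')(T, x) = Add(T, Mul(-6, x))
A = Rational(-23, 74) (A = Mul(23, Pow(-74, -1)) = Mul(23, Rational(-1, 74)) = Rational(-23, 74) ≈ -0.31081)
Mul(A, Add(Function('z')(-12, J), -114)) = Mul(Rational(-23, 74), Add(Add(-12, Mul(-6, 21)), -114)) = Mul(Rational(-23, 74), Add(Add(-12, -126), -114)) = Mul(Rational(-23, 74), Add(-138, -114)) = Mul(Rational(-23, 74), -252) = Rational(2898, 37)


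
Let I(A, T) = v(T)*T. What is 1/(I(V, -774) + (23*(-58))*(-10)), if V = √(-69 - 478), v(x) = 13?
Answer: 1/3278 ≈ 0.00030506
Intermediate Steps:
V = I*√547 (V = √(-547) = I*√547 ≈ 23.388*I)
I(A, T) = 13*T
1/(I(V, -774) + (23*(-58))*(-10)) = 1/(13*(-774) + (23*(-58))*(-10)) = 1/(-10062 - 1334*(-10)) = 1/(-10062 + 13340) = 1/3278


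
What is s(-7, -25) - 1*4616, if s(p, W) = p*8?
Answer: -4672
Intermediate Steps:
s(p, W) = 8*p
s(-7, -25) - 1*4616 = 8*(-7) - 1*4616 = -56 - 4616 = -4672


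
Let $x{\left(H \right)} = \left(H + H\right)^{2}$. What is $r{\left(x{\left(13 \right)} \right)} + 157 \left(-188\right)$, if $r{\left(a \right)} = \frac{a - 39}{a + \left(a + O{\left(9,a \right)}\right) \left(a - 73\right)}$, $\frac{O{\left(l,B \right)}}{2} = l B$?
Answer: $- \frac{17586105007}{595816} \approx -29516.0$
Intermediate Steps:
$O{\left(l,B \right)} = 2 B l$ ($O{\left(l,B \right)} = 2 l B = 2 B l$)
$x{\left(H \right)} = 4 H^{2}$ ($x{\left(H \right)} = \left(2 H\right)^{2} = 4 H^{2}$)
$r{\left(a \right)} = \frac{-39 + a}{a + 19 a \left(-73 + a\right)}$ ($r{\left(a \right)} = \frac{a - 39}{a + \left(a + 2 a 9\right) \left(a - 73\right)} = \frac{-39 + a}{a + \left(a + 18 a\right) \left(-73 + a\right)} = \frac{-39 + a}{a + 19 a \left(-73 + a\right)}$)
$r{\left(x{\left(13 \right)} \right)} + 157 \left(-188\right) = \frac{-39 + 4 \cdot 13^{2}}{4 \cdot 13^{2} \left(-1386 + 19 \cdot 4 \cdot 13^{2}\right)} + 157 \left(-188\right) = \frac{-39 + 4 \cdot 169}{4 \cdot 169 \left(-1386 + 19 \cdot 4 \cdot 169\right)} - 29516 = \frac{-39 + 676}{676 \left(-1386 + 19 \cdot 676\right)} - 29516 = \frac{1}{676} \frac{1}{-1386 + 12844} \cdot 637 - 29516 = \frac{1}{676} \cdot \frac{1}{11458} \cdot 637 - 29516 = \frac{49}{595816} - 29516 = - \frac{17586105007}{595816}$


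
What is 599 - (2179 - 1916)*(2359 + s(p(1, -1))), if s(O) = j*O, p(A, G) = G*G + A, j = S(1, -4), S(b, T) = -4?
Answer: -617714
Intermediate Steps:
j = -4
p(A, G) = A + G² (p(A, G) = G² + A = A + G²)
s(O) = -4*O
599 - (2179 - 1916)*(2359 + s(p(1, -1))) = 599 - (2179 - 1916)*(2359 - 4*(1 + (-1)²)) = 599 - 263*(2359 - 4*(1 + 1)) = 599 - 263*(2359 - 4*2) = 599 - 263*(2359 - 8) = 599 - 263*2351 = 599 - 1*618313 = 599 - 618313 = -617714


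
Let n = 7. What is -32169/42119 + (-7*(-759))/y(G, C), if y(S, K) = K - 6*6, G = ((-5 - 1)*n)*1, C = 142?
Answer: 220368333/4464614 ≈ 49.359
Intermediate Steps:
G = -42 (G = ((-5 - 1)*7)*1 = -6*7*1 = -42*1 = -42)
y(S, K) = -36 + K (y(S, K) = K - 36 = -36 + K)
-32169/42119 + (-7*(-759))/y(G, C) = -32169/42119 + (-7*(-759))/(-36 + 142) = -32169*1/42119 + 5313/106 = -32169/42119 + 5313*(1/106) = -32169/42119 + 5313/106 = 220368333/4464614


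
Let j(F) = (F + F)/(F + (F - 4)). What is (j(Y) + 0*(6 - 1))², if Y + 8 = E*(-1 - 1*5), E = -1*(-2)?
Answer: 100/121 ≈ 0.82645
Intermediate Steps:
E = 2
Y = -20 (Y = -8 + 2*(-1 - 1*5) = -8 + 2*(-1 - 5) = -8 + 2*(-6) = -8 - 12 = -20)
j(F) = 2*F/(-4 + 2*F) (j(F) = (2*F)/(F + (-4 + F)) = (2*F)/(-4 + 2*F) = 2*F/(-4 + 2*F))
(j(Y) + 0*(6 - 1))² = (-20/(-2 - 20) + 0*(6 - 1))² = (-20/(-22) + 0*5)² = (-20*(-1/22) + 0)² = (10/11 + 0)² = (10/11)² = 100/121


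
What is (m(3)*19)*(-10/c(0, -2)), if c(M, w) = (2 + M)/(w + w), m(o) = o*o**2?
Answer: 10260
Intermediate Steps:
m(o) = o**3
c(M, w) = (2 + M)/(2*w) (c(M, w) = (2 + M)/((2*w)) = (2 + M)*(1/(2*w)) = (2 + M)/(2*w))
(m(3)*19)*(-10/c(0, -2)) = (3**3*19)*(-10*(-4/(2 + 0))) = (27*19)*(-10/((1/2)*(-1/2)*2)) = 513*(-10/(-1/2)) = 513*(-10*(-2)) = 513*20 = 10260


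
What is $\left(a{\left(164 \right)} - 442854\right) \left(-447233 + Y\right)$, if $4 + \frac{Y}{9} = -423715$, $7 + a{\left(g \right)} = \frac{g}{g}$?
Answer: $1886895373440$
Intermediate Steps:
$a{\left(g \right)} = -6$ ($a{\left(g \right)} = -7 + \frac{g}{g} = -7 + 1 = -6$)
$Y = -3813471$ ($Y = -36 + 9 \left(-423715\right) = -36 - 3813435 = -3813471$)
$\left(a{\left(164 \right)} - 442854\right) \left(-447233 + Y\right) = \left(-6 - 442854\right) \left(-447233 - 3813471\right) = \left(-442860\right) \left(-4260704\right) = 1886895373440$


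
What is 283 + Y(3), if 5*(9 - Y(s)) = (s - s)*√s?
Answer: 292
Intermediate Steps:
Y(s) = 9 (Y(s) = 9 - (s - s)*√s/5 = 9 - 0*√s = 9 - ⅕*0 = 9 + 0 = 9)
283 + Y(3) = 283 + 9 = 292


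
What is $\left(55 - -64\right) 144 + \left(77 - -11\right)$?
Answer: $17224$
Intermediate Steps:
$\left(55 - -64\right) 144 + \left(77 - -11\right) = \left(55 + 64\right) 144 + \left(77 + 11\right) = 119 \cdot 144 + 88 = 17136 + 88 = 17224$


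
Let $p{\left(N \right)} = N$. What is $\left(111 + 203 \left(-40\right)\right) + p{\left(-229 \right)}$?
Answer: $-8238$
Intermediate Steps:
$\left(111 + 203 \left(-40\right)\right) + p{\left(-229 \right)} = \left(111 + 203 \left(-40\right)\right) - 229 = \left(111 - 8120\right) - 229 = -8009 - 229 = -8238$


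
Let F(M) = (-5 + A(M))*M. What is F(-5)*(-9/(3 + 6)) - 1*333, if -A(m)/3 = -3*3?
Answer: -223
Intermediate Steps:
A(m) = 27 (A(m) = -(-9)*3 = -3*(-9) = 27)
F(M) = 22*M (F(M) = (-5 + 27)*M = 22*M)
F(-5)*(-9/(3 + 6)) - 1*333 = (22*(-5))*(-9/(3 + 6)) - 1*333 = -(-990)/9 - 333 = -110*(-1) - 333 = 110 - 333 = -223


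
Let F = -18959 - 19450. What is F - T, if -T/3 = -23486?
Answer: -108867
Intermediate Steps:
T = 70458 (T = -3*(-23486) = 70458)
F = -38409
F - T = -38409 - 1*70458 = -38409 - 70458 = -108867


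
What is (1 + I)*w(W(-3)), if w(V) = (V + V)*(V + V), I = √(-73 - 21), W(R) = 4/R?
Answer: 64/9 + 64*I*√94/9 ≈ 7.1111 + 68.945*I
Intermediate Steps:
I = I*√94 (I = √(-94) = I*√94 ≈ 9.6954*I)
w(V) = 4*V² (w(V) = (2*V)*(2*V) = 4*V²)
(1 + I)*w(W(-3)) = (1 + I*√94)*(4*(4/(-3))²) = (1 + I*√94)*(4*(4*(-⅓))²) = (1 + I*√94)*(4*(-4/3)²) = (1 + I*√94)*(4*(16/9)) = (1 + I*√94)*(64/9) = 64/9 + 64*I*√94/9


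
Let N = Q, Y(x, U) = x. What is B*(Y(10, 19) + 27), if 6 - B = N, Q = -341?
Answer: 12839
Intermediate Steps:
N = -341
B = 347 (B = 6 - 1*(-341) = 6 + 341 = 347)
B*(Y(10, 19) + 27) = 347*(10 + 27) = 347*37 = 12839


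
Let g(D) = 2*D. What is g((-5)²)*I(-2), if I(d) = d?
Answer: -100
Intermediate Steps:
g((-5)²)*I(-2) = (2*(-5)²)*(-2) = (2*25)*(-2) = 50*(-2) = -100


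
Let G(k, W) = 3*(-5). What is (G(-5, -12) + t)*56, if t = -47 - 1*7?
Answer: -3864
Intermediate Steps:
t = -54 (t = -47 - 7 = -54)
G(k, W) = -15
(G(-5, -12) + t)*56 = (-15 - 54)*56 = -69*56 = -3864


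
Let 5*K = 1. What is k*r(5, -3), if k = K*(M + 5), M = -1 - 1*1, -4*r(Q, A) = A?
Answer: 9/20 ≈ 0.45000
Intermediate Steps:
K = ⅕ (K = (⅕)*1 = ⅕ ≈ 0.20000)
r(Q, A) = -A/4
M = -2 (M = -1 - 1 = -2)
k = ⅗ (k = (-2 + 5)/5 = (⅕)*3 = ⅗ ≈ 0.60000)
k*r(5, -3) = 3*(-¼*(-3))/5 = (⅗)*(¾) = 9/20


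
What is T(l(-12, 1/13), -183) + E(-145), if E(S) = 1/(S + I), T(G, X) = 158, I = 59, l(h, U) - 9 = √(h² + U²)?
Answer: 13587/86 ≈ 157.99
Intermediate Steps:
l(h, U) = 9 + √(U² + h²) (l(h, U) = 9 + √(h² + U²) = 9 + √(U² + h²))
E(S) = 1/(59 + S) (E(S) = 1/(S + 59) = 1/(59 + S))
T(l(-12, 1/13), -183) + E(-145) = 158 + 1/(59 - 145) = 158 + 1/(-86) = 158 - 1/86 = 13587/86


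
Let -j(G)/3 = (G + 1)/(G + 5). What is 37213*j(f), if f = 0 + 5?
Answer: -334917/5 ≈ -66983.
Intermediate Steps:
f = 5
j(G) = -3*(1 + G)/(5 + G) (j(G) = -3*(G + 1)/(G + 5) = -3*(1 + G)/(5 + G))
37213*j(f) = 37213*(3*(-1 - 1*5)/(5 + 5)) = 37213*(3*(-1 - 5)/10) = 37213*(3*(⅒)*(-6)) = 37213*(-9/5) = -334917/5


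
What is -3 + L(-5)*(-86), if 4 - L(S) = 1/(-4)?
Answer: -737/2 ≈ -368.50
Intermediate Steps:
L(S) = 17/4 (L(S) = 4 - 1/(-4) = 4 - 1*(-¼) = 4 + ¼ = 17/4)
-3 + L(-5)*(-86) = -3 + (17/4)*(-86) = -3 - 731/2 = -737/2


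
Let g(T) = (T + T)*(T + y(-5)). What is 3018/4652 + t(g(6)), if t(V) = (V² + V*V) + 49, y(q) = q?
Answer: 785371/2326 ≈ 337.65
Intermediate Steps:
g(T) = 2*T*(-5 + T) (g(T) = (T + T)*(T - 5) = (2*T)*(-5 + T) = 2*T*(-5 + T))
t(V) = 49 + 2*V² (t(V) = (V² + V²) + 49 = 2*V² + 49 = 49 + 2*V²)
3018/4652 + t(g(6)) = 3018/4652 + (49 + 2*(2*6*(-5 + 6))²) = 3018*(1/4652) + (49 + 2*(2*6*1)²) = 1509/2326 + (49 + 2*12²) = 1509/2326 + (49 + 2*144) = 1509/2326 + (49 + 288) = 1509/2326 + 337 = 785371/2326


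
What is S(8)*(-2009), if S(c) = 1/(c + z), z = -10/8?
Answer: -8036/27 ≈ -297.63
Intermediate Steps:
z = -5/4 (z = -10*⅛ = -5/4 ≈ -1.2500)
S(c) = 1/(-5/4 + c) (S(c) = 1/(c - 5/4) = 1/(-5/4 + c))
S(8)*(-2009) = (4/(-5 + 4*8))*(-2009) = (4/(-5 + 32))*(-2009) = (4/27)*(-2009) = -8036/27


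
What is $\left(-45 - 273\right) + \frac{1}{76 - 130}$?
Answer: $- \frac{17173}{54} \approx -318.02$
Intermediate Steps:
$\left(-45 - 273\right) + \frac{1}{76 - 130} = -318 + \frac{1}{-54} = -318 - \frac{1}{54} = - \frac{17173}{54}$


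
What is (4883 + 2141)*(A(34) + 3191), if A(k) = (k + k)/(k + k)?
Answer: 22420608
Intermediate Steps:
A(k) = 1 (A(k) = (2*k)/((2*k)) = (2*k)*(1/(2*k)) = 1)
(4883 + 2141)*(A(34) + 3191) = (4883 + 2141)*(1 + 3191) = 7024*3192 = 22420608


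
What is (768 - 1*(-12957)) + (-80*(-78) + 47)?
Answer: 20012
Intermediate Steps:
(768 - 1*(-12957)) + (-80*(-78) + 47) = (768 + 12957) + (6240 + 47) = 13725 + 6287 = 20012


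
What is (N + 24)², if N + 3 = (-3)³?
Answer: 36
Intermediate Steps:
N = -30 (N = -3 + (-3)³ = -3 - 27 = -30)
(N + 24)² = (-30 + 24)² = (-6)² = 36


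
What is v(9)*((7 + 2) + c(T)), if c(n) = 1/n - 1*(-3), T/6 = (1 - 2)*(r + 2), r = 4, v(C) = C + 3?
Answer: 431/3 ≈ 143.67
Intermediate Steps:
v(C) = 3 + C
T = -36 (T = 6*((1 - 2)*(4 + 2)) = 6*(-1*6) = 6*(-6) = -36)
c(n) = 3 + 1/n (c(n) = 1/n + 3 = 3 + 1/n)
v(9)*((7 + 2) + c(T)) = (3 + 9)*((7 + 2) + (3 + 1/(-36))) = 12*(9 + (3 - 1/36)) = 12*(9 + 107/36) = 12*(431/36) = 431/3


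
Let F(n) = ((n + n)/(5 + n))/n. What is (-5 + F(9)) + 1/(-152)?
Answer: -5175/1064 ≈ -4.8637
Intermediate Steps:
F(n) = 2/(5 + n) (F(n) = ((2*n)/(5 + n))/n = (2*n/(5 + n))/n = 2/(5 + n))
(-5 + F(9)) + 1/(-152) = (-5 + 2/(5 + 9)) + 1/(-152) = (-5 + 2/14) - 1/152 = (-5 + 2*(1/14)) - 1/152 = (-5 + 1/7) - 1/152 = -34/7 - 1/152 = -5175/1064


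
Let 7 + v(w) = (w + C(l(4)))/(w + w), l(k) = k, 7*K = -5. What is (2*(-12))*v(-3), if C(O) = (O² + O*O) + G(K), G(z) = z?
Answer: 1968/7 ≈ 281.14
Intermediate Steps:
K = -5/7 (K = (⅐)*(-5) = -5/7 ≈ -0.71429)
C(O) = -5/7 + 2*O² (C(O) = (O² + O*O) - 5/7 = (O² + O²) - 5/7 = 2*O² - 5/7 = -5/7 + 2*O²)
v(w) = -7 + (219/7 + w)/(2*w) (v(w) = -7 + (w + (-5/7 + 2*4²))/(w + w) = -7 + (w + (-5/7 + 2*16))/((2*w)) = -7 + (w + (-5/7 + 32))*(1/(2*w)) = -7 + (w + 219/7)*(1/(2*w)) = -7 + (219/7 + w)*(1/(2*w)) = -7 + (219/7 + w)/(2*w))
(2*(-12))*v(-3) = (2*(-12))*((1/14)*(219 - 91*(-3))/(-3)) = -12*(-1)*(219 + 273)/(7*3) = -12*(-1)*492/(7*3) = -24*(-82/7) = 1968/7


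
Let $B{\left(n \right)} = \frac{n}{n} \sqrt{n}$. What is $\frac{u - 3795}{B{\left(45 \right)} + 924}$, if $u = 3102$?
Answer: $- \frac{71148}{94859} + \frac{231 \sqrt{5}}{94859} \approx -0.74459$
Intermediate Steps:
$B{\left(n \right)} = \sqrt{n}$ ($B{\left(n \right)} = 1 \sqrt{n} = \sqrt{n}$)
$\frac{u - 3795}{B{\left(45 \right)} + 924} = \frac{3102 - 3795}{\sqrt{45} + 924} = - \frac{693}{3 \sqrt{5} + 924} = - \frac{693}{924 + 3 \sqrt{5}}$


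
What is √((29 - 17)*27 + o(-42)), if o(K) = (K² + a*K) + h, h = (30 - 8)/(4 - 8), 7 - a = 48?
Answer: √15218/2 ≈ 61.681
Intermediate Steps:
a = -41 (a = 7 - 1*48 = 7 - 48 = -41)
h = -11/2 (h = 22/(-4) = 22*(-¼) = -11/2 ≈ -5.5000)
o(K) = -11/2 + K² - 41*K (o(K) = (K² - 41*K) - 11/2 = -11/2 + K² - 41*K)
√((29 - 17)*27 + o(-42)) = √((29 - 17)*27 + (-11/2 + (-42)² - 41*(-42))) = √(12*27 + (-11/2 + 1764 + 1722)) = √(324 + 6961/2) = √(7609/2) = √15218/2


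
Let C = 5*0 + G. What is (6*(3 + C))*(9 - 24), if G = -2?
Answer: -90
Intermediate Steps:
C = -2 (C = 5*0 - 2 = 0 - 2 = -2)
(6*(3 + C))*(9 - 24) = (6*(3 - 2))*(9 - 24) = (6*1)*(-15) = 6*(-15) = -90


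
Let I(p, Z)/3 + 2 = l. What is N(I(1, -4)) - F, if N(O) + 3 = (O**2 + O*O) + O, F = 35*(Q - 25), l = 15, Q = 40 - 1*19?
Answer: 3218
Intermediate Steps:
Q = 21 (Q = 40 - 19 = 21)
I(p, Z) = 39 (I(p, Z) = -6 + 3*15 = -6 + 45 = 39)
F = -140 (F = 35*(21 - 25) = 35*(-4) = -140)
N(O) = -3 + O + 2*O**2 (N(O) = -3 + ((O**2 + O*O) + O) = -3 + ((O**2 + O**2) + O) = -3 + (2*O**2 + O) = -3 + (O + 2*O**2) = -3 + O + 2*O**2)
N(I(1, -4)) - F = (-3 + 39 + 2*39**2) - 1*(-140) = (-3 + 39 + 2*1521) + 140 = (-3 + 39 + 3042) + 140 = 3078 + 140 = 3218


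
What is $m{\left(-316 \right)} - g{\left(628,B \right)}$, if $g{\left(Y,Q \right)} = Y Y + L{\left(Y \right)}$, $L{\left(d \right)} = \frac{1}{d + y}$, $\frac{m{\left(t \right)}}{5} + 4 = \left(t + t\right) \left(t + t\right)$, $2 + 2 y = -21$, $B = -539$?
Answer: $\frac{1976148826}{1233} \approx 1.6027 \cdot 10^{6}$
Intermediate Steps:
$y = - \frac{23}{2}$ ($y = -1 + \frac{1}{2} \left(-21\right) = -1 - \frac{21}{2} = - \frac{23}{2} \approx -11.5$)
$m{\left(t \right)} = -20 + 20 t^{2}$ ($m{\left(t \right)} = -20 + 5 \left(t + t\right) \left(t + t\right) = -20 + 5 \cdot 2 t 2 t = -20 + 5 \cdot 4 t^{2} = -20 + 20 t^{2}$)
$L{\left(d \right)} = \frac{1}{- \frac{23}{2} + d}$ ($L{\left(d \right)} = \frac{1}{d - \frac{23}{2}} = \frac{1}{- \frac{23}{2} + d}$)
$g{\left(Y,Q \right)} = Y^{2} + \frac{2}{-23 + 2 Y}$ ($g{\left(Y,Q \right)} = Y Y + \frac{2}{-23 + 2 Y} = Y^{2} + \frac{2}{-23 + 2 Y}$)
$m{\left(-316 \right)} - g{\left(628,B \right)} = \left(-20 + 20 \left(-316\right)^{2}\right) - \frac{2 + 628^{2} \left(-23 + 2 \cdot 628\right)}{-23 + 2 \cdot 628} = \left(-20 + 20 \cdot 99856\right) - \frac{2 + 394384 \left(-23 + 1256\right)}{-23 + 1256} = \left(-20 + 1997120\right) - \frac{2 + 394384 \cdot 1233}{1233} = 1997100 - \frac{2 + 486275472}{1233} = 1997100 - \frac{1}{1233} \cdot 486275474 = 1997100 - \frac{486275474}{1233} = \frac{1976148826}{1233}$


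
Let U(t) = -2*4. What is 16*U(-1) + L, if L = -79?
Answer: -207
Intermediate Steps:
U(t) = -8
16*U(-1) + L = 16*(-8) - 79 = -128 - 79 = -207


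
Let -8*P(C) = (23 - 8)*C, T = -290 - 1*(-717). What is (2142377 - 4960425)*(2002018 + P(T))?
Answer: -5639526621184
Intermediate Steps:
T = 427 (T = -290 + 717 = 427)
P(C) = -15*C/8 (P(C) = -(23 - 8)*C/8 = -15*C/8)
(2142377 - 4960425)*(2002018 + P(T)) = (2142377 - 4960425)*(2002018 - 15/8*427) = -2818048*(2002018 - 6405/8) = -2818048*16009739/8 = -5639526621184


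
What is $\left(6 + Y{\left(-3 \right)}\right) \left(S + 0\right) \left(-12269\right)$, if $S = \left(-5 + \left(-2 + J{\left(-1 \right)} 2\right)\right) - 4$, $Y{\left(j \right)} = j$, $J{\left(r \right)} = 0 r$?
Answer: $404877$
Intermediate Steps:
$J{\left(r \right)} = 0$
$S = -11$ ($S = \left(-5 + \left(-2 + 0 \cdot 2\right)\right) - 4 = \left(-5 + \left(-2 + 0\right)\right) - 4 = \left(-5 - 2\right) - 4 = -7 - 4 = -11$)
$\left(6 + Y{\left(-3 \right)}\right) \left(S + 0\right) \left(-12269\right) = \left(6 - 3\right) \left(-11 + 0\right) \left(-12269\right) = 3 \left(-11\right) \left(-12269\right) = \left(-33\right) \left(-12269\right) = 404877$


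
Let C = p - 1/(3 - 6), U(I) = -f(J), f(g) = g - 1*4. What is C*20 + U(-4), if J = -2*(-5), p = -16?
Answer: -958/3 ≈ -319.33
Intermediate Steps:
J = 10
f(g) = -4 + g (f(g) = g - 4 = -4 + g)
U(I) = -6 (U(I) = -(-4 + 10) = -1*6 = -6)
C = -47/3 (C = -16 - 1/(3 - 6) = -16 - 1/(-3) = -16 - 1*(-1/3) = -16 + 1/3 = -47/3 ≈ -15.667)
C*20 + U(-4) = -47/3*20 - 6 = -940/3 - 6 = -958/3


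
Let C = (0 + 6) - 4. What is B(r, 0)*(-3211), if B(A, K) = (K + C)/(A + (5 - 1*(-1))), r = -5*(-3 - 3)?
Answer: -3211/18 ≈ -178.39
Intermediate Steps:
C = 2 (C = 6 - 4 = 2)
r = 30 (r = -5*(-6) = 30)
B(A, K) = (2 + K)/(6 + A) (B(A, K) = (K + 2)/(A + (5 - 1*(-1))) = (2 + K)/(A + (5 + 1)) = (2 + K)/(A + 6) = (2 + K)/(6 + A))
B(r, 0)*(-3211) = ((2 + 0)/(6 + 30))*(-3211) = (2/36)*(-3211) = ((1/36)*2)*(-3211) = (1/18)*(-3211) = -3211/18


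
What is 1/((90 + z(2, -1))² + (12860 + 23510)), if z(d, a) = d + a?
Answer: 1/44651 ≈ 2.2396e-5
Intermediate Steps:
z(d, a) = a + d
1/((90 + z(2, -1))² + (12860 + 23510)) = 1/((90 + (-1 + 2))² + (12860 + 23510)) = 1/((90 + 1)² + 36370) = 1/(91² + 36370) = 1/(8281 + 36370) = 1/44651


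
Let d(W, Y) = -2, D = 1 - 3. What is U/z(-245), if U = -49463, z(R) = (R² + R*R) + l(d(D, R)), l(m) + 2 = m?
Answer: -49463/120046 ≈ -0.41203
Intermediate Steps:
D = -2
l(m) = -2 + m
z(R) = -4 + 2*R² (z(R) = (R² + R*R) + (-2 - 2) = (R² + R²) - 4 = 2*R² - 4 = -4 + 2*R²)
U/z(-245) = -49463/(-4 + 2*(-245)²) = -49463/(-4 + 2*60025) = -49463/(-4 + 120050) = -49463/120046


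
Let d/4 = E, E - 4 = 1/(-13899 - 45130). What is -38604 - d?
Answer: -2279699976/59029 ≈ -38620.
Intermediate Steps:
E = 236115/59029 (E = 4 + 1/(-13899 - 45130) = 4 + 1/(-59029) = 4 - 1/59029 = 236115/59029 ≈ 4.0000)
d = 944460/59029 (d = 4*(236115/59029) = 944460/59029 ≈ 16.000)
-38604 - d = -38604 - 1*944460/59029 = -38604 - 944460/59029 = -2279699976/59029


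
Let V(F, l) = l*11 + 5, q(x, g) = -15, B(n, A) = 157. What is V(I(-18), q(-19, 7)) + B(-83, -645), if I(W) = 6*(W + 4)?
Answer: -3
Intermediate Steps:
I(W) = 24 + 6*W (I(W) = 6*(4 + W) = 24 + 6*W)
V(F, l) = 5 + 11*l (V(F, l) = 11*l + 5 = 5 + 11*l)
V(I(-18), q(-19, 7)) + B(-83, -645) = (5 + 11*(-15)) + 157 = (5 - 165) + 157 = -160 + 157 = -3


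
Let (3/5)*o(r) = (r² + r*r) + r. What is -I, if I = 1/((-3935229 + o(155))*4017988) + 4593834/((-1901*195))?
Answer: 5473338024043003251/441665728196232280 ≈ 12.392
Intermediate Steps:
o(r) = 5*r/3 + 10*r²/3 (o(r) = 5*((r² + r*r) + r)/3 = 5*((r² + r²) + r)/3 = 5*(2*r² + r)/3 = 5*(r + 2*r²)/3 = 5*r/3 + 10*r²/3)
I = -5473338024043003251/441665728196232280 (I = 1/(-3935229 + (5/3)*155*(1 + 2*155)*4017988) + 4593834/((-1901*195)) = (1/4017988)/(-3935229 + (5/3)*155*(1 + 310)) + 4593834/(-370695) = (1/4017988)/(-3935229 + (5/3)*155*311) + 4593834*(-1/370695) = (1/4017988)/(-3935229 + 241025/3) - 1531278/123565 = (1/4017988)/(-11564662/3) - 1531278/123565 = -3/11564662*1/4017988 - 1531278/123565 = -3/46466673140056 - 1531278/123565 = -5473338024043003251/441665728196232280 ≈ -12.392)
-I = -1*(-5473338024043003251/441665728196232280) = 5473338024043003251/441665728196232280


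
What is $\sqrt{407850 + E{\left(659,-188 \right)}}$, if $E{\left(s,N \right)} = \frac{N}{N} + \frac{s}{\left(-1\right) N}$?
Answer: $\frac{\sqrt{3603802409}}{94} \approx 638.63$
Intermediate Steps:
$E{\left(s,N \right)} = 1 - \frac{s}{N}$ ($E{\left(s,N \right)} = 1 + s \left(- \frac{1}{N}\right) = 1 - \frac{s}{N}$)
$\sqrt{407850 + E{\left(659,-188 \right)}} = \sqrt{407850 + \frac{-188 - 659}{-188}} = \sqrt{407850 - \frac{-188 - 659}{188}} = \sqrt{407850 - - \frac{847}{188}} = \sqrt{407850 + \frac{847}{188}} = \sqrt{\frac{76676647}{188}} = \frac{\sqrt{3603802409}}{94}$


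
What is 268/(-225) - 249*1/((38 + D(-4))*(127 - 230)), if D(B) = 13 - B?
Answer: -292439/254925 ≈ -1.1472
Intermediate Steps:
268/(-225) - 249*1/((38 + D(-4))*(127 - 230)) = 268/(-225) - 249*1/((38 + (13 - 1*(-4)))*(127 - 230)) = 268*(-1/225) - 249*(-1/(103*(38 + (13 + 4)))) = -268/225 - 249*(-1/(103*(38 + 17))) = -268/225 - 249/((-103*55)) = -268/225 - 249/(-5665) = -268/225 - 249*(-1/5665) = -268/225 + 249/5665 = -292439/254925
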